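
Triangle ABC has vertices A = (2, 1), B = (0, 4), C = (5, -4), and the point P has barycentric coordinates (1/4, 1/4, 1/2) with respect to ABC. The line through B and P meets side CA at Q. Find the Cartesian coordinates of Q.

(4, -7/3)

Line BP meets CA where the B-coordinate vanishes; zeroing P's B-weight and renormalizing leaves C, A-weights 1/2 : 1/4 → (2/3, 1/3).
So Q = (2/3)·C + (1/3)·A = (4, -7/3).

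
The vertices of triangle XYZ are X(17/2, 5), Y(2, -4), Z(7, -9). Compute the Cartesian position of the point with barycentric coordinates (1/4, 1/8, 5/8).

(27/4, -39/8)

W = (1/4)·X + (1/8)·Y + (5/8)·Z.
x-coordinate: (1/4)·(17/2) + (1/8)·2 + (5/8)·7 = 27/4.
y-coordinate: (1/4)·5 + (1/8)·(-4) + (5/8)·(-9) = -39/8.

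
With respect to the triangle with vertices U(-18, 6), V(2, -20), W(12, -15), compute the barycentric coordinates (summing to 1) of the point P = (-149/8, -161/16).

(9/16, 11/8, -15/16)

Signed area of the reference triangle: [UVW] = ½·((-18)·(-20−(-15)) + 2·(-15−6) + 12·(6−(-20))) = ½·(90 − 42 + 312) = 180.
[PVW] = ½·((-149/8)·(-20−(-15)) + 2·(-15−(-161/16)) + 12·(-161/16−(-20))) = ½·(745/8 − 79/8 + 477/4) = 405/4, so the U-coordinate is (405/4)/180 = 9/16.
[UPW] = ½·((-18)·(-161/16−(-15)) + (-149/8)·(-15−6) + 12·(6−(-161/16))) = ½·(-711/8 + 3129/8 + 771/4) = 495/2, so the V-coordinate is 11/8.
[UVP] = ½·((-18)·(-20−(-161/16)) + 2·(-161/16−6) + (-149/8)·(6−(-20))) = ½·(1431/8 − 257/8 − 1937/4) = -675/4, so the W-coordinate is -15/16.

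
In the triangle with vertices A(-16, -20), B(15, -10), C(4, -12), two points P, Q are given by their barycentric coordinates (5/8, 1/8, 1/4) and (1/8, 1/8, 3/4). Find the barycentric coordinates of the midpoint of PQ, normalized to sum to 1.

(3/8, 1/8, 1/2)

Since both coordinate triples sum to 1, the midpoint's barycentrics are the componentwise average.
(5/8+1/8)/2 = 3/8; similarly 1/8 and 1/2.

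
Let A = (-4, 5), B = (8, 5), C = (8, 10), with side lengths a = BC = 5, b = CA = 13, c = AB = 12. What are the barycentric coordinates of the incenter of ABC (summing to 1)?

The incenter has barycentric coordinates proportional to the opposite side lengths: (5 : 13 : 12).
Normalizing by 5+13+12 = 30 gives (1/6, 13/30, 2/5).

(1/6, 13/30, 2/5)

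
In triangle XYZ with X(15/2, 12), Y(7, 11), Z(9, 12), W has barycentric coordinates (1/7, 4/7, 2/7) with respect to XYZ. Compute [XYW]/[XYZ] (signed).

2/7

The signed ratio [XYW]/[XYZ] equals the barycentric coordinate of W at vertex Z, which is 2/7.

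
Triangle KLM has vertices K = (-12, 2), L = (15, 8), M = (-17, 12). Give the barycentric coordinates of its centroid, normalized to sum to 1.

The centroid is the average of the vertices, so each weight is 1/3.

(1/3, 1/3, 1/3)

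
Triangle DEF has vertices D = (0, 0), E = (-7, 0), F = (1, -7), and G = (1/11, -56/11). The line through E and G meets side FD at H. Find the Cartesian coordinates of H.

Barycentric coordinates of G with respect to DEF: (2/11, 1/11, 8/11).
On side FD the E-coordinate is zero; dropping G's E-weight 1/11 and renormalizing the remaining 8/11 : 2/11 gives weights 4/5, 1/5 on F, D.
H = (4/5)·(1, -7) + (1/5)·(0, 0) = (4/5, -28/5).

(4/5, -28/5)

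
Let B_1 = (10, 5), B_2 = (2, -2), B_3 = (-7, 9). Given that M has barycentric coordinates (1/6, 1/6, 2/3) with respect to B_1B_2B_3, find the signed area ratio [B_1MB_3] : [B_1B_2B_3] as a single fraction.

The signed ratio [B_1MB_3]/[B_1B_2B_3] equals the barycentric coordinate of M at vertex B_2, which is 1/6.

1/6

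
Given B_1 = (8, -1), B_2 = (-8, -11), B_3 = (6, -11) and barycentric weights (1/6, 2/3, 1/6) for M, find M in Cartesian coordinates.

M = (1/6)·B_1 + (2/3)·B_2 + (1/6)·B_3.
x-coordinate: (1/6)·8 + (2/3)·(-8) + (1/6)·6 = -3.
y-coordinate: (1/6)·(-1) + (2/3)·(-11) + (1/6)·(-11) = -28/3.

(-3, -28/3)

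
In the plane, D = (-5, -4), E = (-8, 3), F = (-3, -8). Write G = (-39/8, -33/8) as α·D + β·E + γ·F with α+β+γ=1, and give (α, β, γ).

Signed area of the reference triangle: [DEF] = ½·((-5)·(3−(-8)) + (-8)·(-8−(-4)) + (-3)·(-4−3)) = ½·(-55 + 32 + 21) = -1.
[GEF] = ½·((-39/8)·(3−(-8)) + (-8)·(-8−(-33/8)) + (-3)·(-33/8−3)) = ½·(-429/8 + 31 + 171/8) = -5/8, so the D-coordinate is (-5/8)/(-1) = 5/8.
[DGF] = ½·((-5)·(-33/8−(-8)) + (-39/8)·(-8−(-4)) + (-3)·(-4−(-33/8))) = ½·(-155/8 + 39/2 − 3/8) = -1/8, so the E-coordinate is 1/8.
[DEG] = ½·((-5)·(3−(-33/8)) + (-8)·(-33/8−(-4)) + (-39/8)·(-4−3)) = ½·(-285/8 + 1 + 273/8) = -1/4, so the F-coordinate is 1/4.
Check: 5/8 + 1/8 + 1/4 = 1.

(5/8, 1/8, 1/4)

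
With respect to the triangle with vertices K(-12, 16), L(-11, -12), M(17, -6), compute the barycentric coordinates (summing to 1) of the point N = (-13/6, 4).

(1/2, 1/6, 1/3)

Signed area of the reference triangle: [KLM] = ½·((-12)·(-12−(-6)) + (-11)·(-6−16) + 17·(16−(-12))) = ½·(72 + 242 + 476) = 395.
[NLM] = ½·((-13/6)·(-12−(-6)) + (-11)·(-6−4) + 17·(4−(-12))) = ½·(13 + 110 + 272) = 395/2, so the K-coordinate is (395/2)/395 = 1/2.
[KNM] = ½·((-12)·(4−(-6)) + (-13/6)·(-6−16) + 17·(16−4)) = ½·(-120 + 143/3 + 204) = 395/6, so the L-coordinate is 1/6.
[KLN] = ½·((-12)·(-12−4) + (-11)·(4−16) + (-13/6)·(16−(-12))) = ½·(192 + 132 − 182/3) = 395/3, so the M-coordinate is 1/3.
Check: 1/2 + 1/6 + 1/3 = 1.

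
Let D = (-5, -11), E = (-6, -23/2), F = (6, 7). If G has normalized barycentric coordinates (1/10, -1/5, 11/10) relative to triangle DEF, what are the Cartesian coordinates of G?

(73/10, 89/10)

G = (1/10)·D + (-1/5)·E + (11/10)·F.
x-coordinate: (1/10)·(-5) + (-1/5)·(-6) + (11/10)·6 = 73/10.
y-coordinate: (1/10)·(-11) + (-1/5)·(-23/2) + (11/10)·7 = 89/10.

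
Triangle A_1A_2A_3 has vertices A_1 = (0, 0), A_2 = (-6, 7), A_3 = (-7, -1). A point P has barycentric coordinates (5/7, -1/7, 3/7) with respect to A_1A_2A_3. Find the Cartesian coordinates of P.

P = (5/7)·A_1 + (-1/7)·A_2 + (3/7)·A_3.
x-coordinate: (5/7)·0 + (-1/7)·(-6) + (3/7)·(-7) = -15/7.
y-coordinate: (5/7)·0 + (-1/7)·7 + (3/7)·(-1) = -10/7.

(-15/7, -10/7)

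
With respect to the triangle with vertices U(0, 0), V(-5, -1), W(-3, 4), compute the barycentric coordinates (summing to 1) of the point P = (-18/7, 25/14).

Signed area of the reference triangle: [UVW] = ½·(0·(-1−4) + (-5)·(4−0) + (-3)·(0−(-1))) = ½·(0 − 20 − 3) = -23/2.
[PVW] = ½·((-18/7)·(-1−4) + (-5)·(4−(25/14)) + (-3)·(25/14−(-1))) = ½·(90/7 − 155/14 − 117/14) = -23/7, so the U-coordinate is (-23/7)/(-23/2) = 2/7.
[UPW] = ½·(0·(25/14−4) + (-18/7)·(4−0) + (-3)·(0−(25/14))) = ½·(0 − 72/7 + 75/14) = -69/28, so the V-coordinate is 3/14.
[UVP] = ½·(0·(-1−(25/14)) + (-5)·(25/14−0) + (-18/7)·(0−(-1))) = ½·(0 − 125/14 − 18/7) = -23/4, so the W-coordinate is 1/2.
Check: 2/7 + 3/14 + 1/2 = 1.

(2/7, 3/14, 1/2)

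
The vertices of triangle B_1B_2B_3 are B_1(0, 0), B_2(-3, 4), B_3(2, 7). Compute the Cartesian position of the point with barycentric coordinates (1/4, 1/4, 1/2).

M = (1/4)·B_1 + (1/4)·B_2 + (1/2)·B_3.
x-coordinate: (1/4)·0 + (1/4)·(-3) + (1/2)·2 = 1/4.
y-coordinate: (1/4)·0 + (1/4)·4 + (1/2)·7 = 9/2.

(1/4, 9/2)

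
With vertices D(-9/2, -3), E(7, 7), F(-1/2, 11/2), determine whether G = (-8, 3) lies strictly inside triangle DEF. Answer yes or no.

Barycentric coordinates of G: (10/77, -215/231, 416/231).
The three coordinates are positive, negative, positive; a point is interior exactly when all three are positive.

no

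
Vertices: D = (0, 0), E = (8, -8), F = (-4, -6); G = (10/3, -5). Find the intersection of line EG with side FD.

(-4/3, -2)

Barycentric coordinates of G with respect to DEF: (1/3, 1/2, 1/6).
On side FD the E-coordinate is zero; dropping G's E-weight 1/2 and renormalizing the remaining 1/6 : 1/3 gives weights 1/3, 2/3 on F, D.
H = (1/3)·(-4, -6) + (2/3)·(0, 0) = (-4/3, -2).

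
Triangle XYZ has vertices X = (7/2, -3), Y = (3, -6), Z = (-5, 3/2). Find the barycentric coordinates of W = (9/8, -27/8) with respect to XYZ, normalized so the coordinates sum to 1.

Signed area of the reference triangle: [XYZ] = ½·((7/2)·(-6−(3/2)) + 3·(3/2−(-3)) + (-5)·(-3−(-6))) = ½·(-105/4 + 27/2 − 15) = -111/8.
[WYZ] = ½·((9/8)·(-6−(3/2)) + 3·(3/2−(-27/8)) + (-5)·(-27/8−(-6))) = ½·(-135/16 + 117/8 − 105/8) = -111/32, so the X-coordinate is (-111/32)/(-111/8) = 1/4.
[XWZ] = ½·((7/2)·(-27/8−(3/2)) + (9/8)·(3/2−(-3)) + (-5)·(-3−(-27/8))) = ½·(-273/16 + 81/16 − 15/8) = -111/16, so the Y-coordinate is 1/2.
[XYW] = ½·((7/2)·(-6−(-27/8)) + 3·(-27/8−(-3)) + (9/8)·(-3−(-6))) = ½·(-147/16 − 9/8 + 27/8) = -111/32, so the Z-coordinate is 1/4.
Check: 1/4 + 1/2 + 1/4 = 1.

(1/4, 1/2, 1/4)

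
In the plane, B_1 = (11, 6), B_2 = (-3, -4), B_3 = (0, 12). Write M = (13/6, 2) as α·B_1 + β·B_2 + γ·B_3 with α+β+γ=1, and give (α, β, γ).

Signed area of the reference triangle: [B_1B_2B_3] = ½·(11·(-4−12) + (-3)·(12−6) + 0·(6−(-4))) = ½·(-176 − 18 + 0) = -97.
[MB_2B_3] = ½·((13/6)·(-4−12) + (-3)·(12−2) + 0·(2−(-4))) = ½·(-104/3 − 30 + 0) = -97/3, so the B_1-coordinate is (-97/3)/(-97) = 1/3.
[B_1MB_3] = ½·(11·(2−12) + (13/6)·(12−6) + 0·(6−2)) = ½·(-110 + 13 + 0) = -97/2, so the B_2-coordinate is 1/2.
[B_1B_2M] = ½·(11·(-4−2) + (-3)·(2−6) + (13/6)·(6−(-4))) = ½·(-66 + 12 + 65/3) = -97/6, so the B_3-coordinate is 1/6.

(1/3, 1/2, 1/6)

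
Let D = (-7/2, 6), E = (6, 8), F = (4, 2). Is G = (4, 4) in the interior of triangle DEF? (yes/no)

Barycentric coordinates of G: (4/53, 15/53, 34/53).
The three coordinates are positive, positive, positive; a point is interior exactly when all three are positive.

yes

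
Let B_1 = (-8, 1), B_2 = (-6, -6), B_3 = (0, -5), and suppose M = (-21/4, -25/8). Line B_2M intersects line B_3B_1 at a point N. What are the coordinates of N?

(-24/5, -7/5)

Barycentric coordinates of M with respect to B_1B_2B_3: (3/8, 3/8, 1/4).
On side B_3B_1 the B_2-coordinate is zero; dropping M's B_2-weight 3/8 and renormalizing the remaining 1/4 : 3/8 gives weights 2/5, 3/5 on B_3, B_1.
N = (2/5)·(0, -5) + (3/5)·(-8, 1) = (-24/5, -7/5).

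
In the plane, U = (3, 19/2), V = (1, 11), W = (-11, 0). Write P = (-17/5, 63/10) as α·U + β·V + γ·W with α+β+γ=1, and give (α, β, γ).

Signed area of the reference triangle: [UVW] = ½·(3·(11−0) + 1·(0−(19/2)) + (-11)·(19/2−11)) = ½·(33 − 19/2 + 33/2) = 20.
[PVW] = ½·((-17/5)·(11−0) + 1·(0−(63/10)) + (-11)·(63/10−11)) = ½·(-187/5 − 63/10 + 517/10) = 4, so the U-coordinate is 4/20 = 1/5.
[UPW] = ½·(3·(63/10−0) + (-17/5)·(0−(19/2)) + (-11)·(19/2−(63/10))) = ½·(189/10 + 323/10 − 176/5) = 8, so the V-coordinate is 2/5.
[UVP] = ½·(3·(11−(63/10)) + 1·(63/10−(19/2)) + (-17/5)·(19/2−11)) = ½·(141/10 − 16/5 + 51/10) = 8, so the W-coordinate is 2/5.
Check: 1/5 + 2/5 + 2/5 = 1.

(1/5, 2/5, 2/5)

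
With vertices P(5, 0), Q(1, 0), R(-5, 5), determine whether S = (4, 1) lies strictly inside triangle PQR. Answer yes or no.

no

Barycentric coordinates of S: (21/20, -1/4, 1/5).
The three coordinates are positive, negative, positive; a point is interior exactly when all three are positive.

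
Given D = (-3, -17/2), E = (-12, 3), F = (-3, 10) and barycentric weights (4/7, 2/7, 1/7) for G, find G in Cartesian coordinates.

G = (4/7)·D + (2/7)·E + (1/7)·F.
x-coordinate: (4/7)·(-3) + (2/7)·(-12) + (1/7)·(-3) = -39/7.
y-coordinate: (4/7)·(-17/2) + (2/7)·3 + (1/7)·10 = -18/7.

(-39/7, -18/7)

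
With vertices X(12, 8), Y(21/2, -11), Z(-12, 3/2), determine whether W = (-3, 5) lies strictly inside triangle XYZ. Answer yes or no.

Barycentric coordinates of W: (3/7, -2/35, 22/35).
The three coordinates are positive, negative, positive; a point is interior exactly when all three are positive.

no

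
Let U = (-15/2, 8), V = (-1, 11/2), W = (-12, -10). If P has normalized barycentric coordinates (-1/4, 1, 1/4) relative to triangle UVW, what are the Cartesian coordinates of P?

P = (-1/4)·U + 1·V + (1/4)·W.
x-coordinate: (-1/4)·(-15/2) + 1·(-1) + (1/4)·(-12) = -17/8.
y-coordinate: (-1/4)·8 + 1·(11/2) + (1/4)·(-10) = 1.

(-17/8, 1)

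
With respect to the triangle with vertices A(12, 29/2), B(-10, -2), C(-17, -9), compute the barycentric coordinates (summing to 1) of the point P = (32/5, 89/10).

Signed area of the reference triangle: [ABC] = ½·(12·(-2−(-9)) + (-10)·(-9−(29/2)) + (-17)·(29/2−(-2))) = ½·(84 + 235 − 561/2) = 77/4.
[PBC] = ½·((32/5)·(-2−(-9)) + (-10)·(-9−(89/10)) + (-17)·(89/10−(-2))) = ½·(224/5 + 179 − 1853/10) = 77/4, so the A-coordinate is (77/4)/(77/4) = 1.
[APC] = ½·(12·(89/10−(-9)) + (32/5)·(-9−(29/2)) + (-17)·(29/2−(89/10))) = ½·(1074/5 − 752/5 − 476/5) = -77/5, so the B-coordinate is -4/5.
[ABP] = ½·(12·(-2−(89/10)) + (-10)·(89/10−(29/2)) + (32/5)·(29/2−(-2))) = ½·(-654/5 + 56 + 528/5) = 77/5, so the C-coordinate is 4/5.
Check: 1 − 4/5 + 4/5 = 1.

(1, -4/5, 4/5)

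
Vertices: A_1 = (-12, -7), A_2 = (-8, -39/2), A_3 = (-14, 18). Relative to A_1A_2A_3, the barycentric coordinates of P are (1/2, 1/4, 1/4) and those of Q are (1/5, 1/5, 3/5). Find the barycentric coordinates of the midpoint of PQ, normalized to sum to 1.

Since both coordinate triples sum to 1, the midpoint's barycentrics are the componentwise average.
(1/2+1/5)/2 = 7/20; similarly 9/40 and 17/40.

(7/20, 9/40, 17/40)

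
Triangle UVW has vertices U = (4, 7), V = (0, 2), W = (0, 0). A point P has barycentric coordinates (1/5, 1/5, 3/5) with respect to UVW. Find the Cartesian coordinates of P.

(4/5, 9/5)

P = (1/5)·U + (1/5)·V + (3/5)·W.
x-coordinate: (1/5)·4 + (1/5)·0 + (3/5)·0 = 4/5.
y-coordinate: (1/5)·7 + (1/5)·2 + (3/5)·0 = 9/5.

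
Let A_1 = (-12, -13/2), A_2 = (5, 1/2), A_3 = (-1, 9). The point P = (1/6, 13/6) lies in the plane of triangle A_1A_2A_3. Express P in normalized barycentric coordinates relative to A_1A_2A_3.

(1/6, 1/2, 1/3)

Signed area of the reference triangle: [A_1A_2A_3] = ½·((-12)·(1/2−9) + 5·(9−(-13/2)) + (-1)·(-13/2−(1/2))) = ½·(102 + 155/2 + 7) = 373/4.
[PA_2A_3] = ½·((1/6)·(1/2−9) + 5·(9−(13/6)) + (-1)·(13/6−(1/2))) = ½·(-17/12 + 205/6 − 5/3) = 373/24, so the A_1-coordinate is (373/24)/(373/4) = 1/6.
[A_1PA_3] = ½·((-12)·(13/6−9) + (1/6)·(9−(-13/2)) + (-1)·(-13/2−(13/6))) = ½·(82 + 31/12 + 26/3) = 373/8, so the A_2-coordinate is 1/2.
[A_1A_2P] = ½·((-12)·(1/2−(13/6)) + 5·(13/6−(-13/2)) + (1/6)·(-13/2−(1/2))) = ½·(20 + 130/3 − 7/6) = 373/12, so the A_3-coordinate is 1/3.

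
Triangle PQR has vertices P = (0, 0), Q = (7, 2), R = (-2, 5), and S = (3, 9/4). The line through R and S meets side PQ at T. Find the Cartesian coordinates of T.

Barycentric coordinates of S with respect to PQR: (1/4, 1/2, 1/4).
On side PQ the R-coordinate is zero; dropping S's R-weight 1/4 and renormalizing the remaining 1/4 : 1/2 gives weights 1/3, 2/3 on P, Q.
T = (1/3)·(0, 0) + (2/3)·(7, 2) = (14/3, 4/3).

(14/3, 4/3)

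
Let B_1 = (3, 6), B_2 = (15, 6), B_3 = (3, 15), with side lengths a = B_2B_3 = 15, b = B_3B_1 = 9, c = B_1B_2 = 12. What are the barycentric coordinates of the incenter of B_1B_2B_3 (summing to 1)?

(5/12, 1/4, 1/3)

The incenter has barycentric coordinates proportional to the opposite side lengths: (15 : 9 : 12).
Normalizing by 15+9+12 = 36 gives (5/12, 1/4, 1/3).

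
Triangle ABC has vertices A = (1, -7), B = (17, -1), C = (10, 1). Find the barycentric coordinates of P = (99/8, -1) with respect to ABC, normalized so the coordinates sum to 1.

Signed area of the reference triangle: [ABC] = ½·(1·(-1−1) + 17·(1−(-7)) + 10·(-7−(-1))) = ½·(-2 + 136 − 60) = 37.
[PBC] = ½·((99/8)·(-1−1) + 17·(1−(-1)) + 10·(-1−(-1))) = ½·(-99/4 + 34 + 0) = 37/8, so the A-coordinate is (37/8)/37 = 1/8.
[APC] = ½·(1·(-1−1) + (99/8)·(1−(-7)) + 10·(-7−(-1))) = ½·(-2 + 99 − 60) = 37/2, so the B-coordinate is 1/2.
[ABP] = ½·(1·(-1−(-1)) + 17·(-1−(-7)) + (99/8)·(-7−(-1))) = ½·(0 + 102 − 297/4) = 111/8, so the C-coordinate is 3/8.
Check: 1/8 + 1/2 + 3/8 = 1.

(1/8, 1/2, 3/8)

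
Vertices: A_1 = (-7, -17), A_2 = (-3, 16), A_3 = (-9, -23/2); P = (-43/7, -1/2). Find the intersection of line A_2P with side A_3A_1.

(-17/2, -103/8)

Barycentric coordinates of P with respect to A_1A_2A_3: (1/7, 3/7, 3/7).
On side A_3A_1 the A_2-coordinate is zero; dropping P's A_2-weight 3/7 and renormalizing the remaining 3/7 : 1/7 gives weights 3/4, 1/4 on A_3, A_1.
Q = (3/4)·(-9, -23/2) + (1/4)·(-7, -17) = (-17/2, -103/8).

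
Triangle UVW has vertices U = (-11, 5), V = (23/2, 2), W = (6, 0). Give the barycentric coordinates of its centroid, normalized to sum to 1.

(1/3, 1/3, 1/3)

The centroid is the average of the vertices, so each weight is 1/3.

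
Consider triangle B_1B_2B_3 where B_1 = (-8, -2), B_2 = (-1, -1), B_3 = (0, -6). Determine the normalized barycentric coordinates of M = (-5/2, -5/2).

Signed area of the reference triangle: [B_1B_2B_3] = ½·((-8)·(-1−(-6)) + (-1)·(-6−(-2)) + 0·(-2−(-1))) = ½·(-40 + 4 + 0) = -18.
[MB_2B_3] = ½·((-5/2)·(-1−(-6)) + (-1)·(-6−(-5/2)) + 0·(-5/2−(-1))) = ½·(-25/2 + 7/2 + 0) = -9/2, so the B_1-coordinate is (-9/2)/(-18) = 1/4.
[B_1MB_3] = ½·((-8)·(-5/2−(-6)) + (-5/2)·(-6−(-2)) + 0·(-2−(-5/2))) = ½·(-28 + 10 + 0) = -9, so the B_2-coordinate is 1/2.
[B_1B_2M] = ½·((-8)·(-1−(-5/2)) + (-1)·(-5/2−(-2)) + (-5/2)·(-2−(-1))) = ½·(-12 + 1/2 + 5/2) = -9/2, so the B_3-coordinate is 1/4.

(1/4, 1/2, 1/4)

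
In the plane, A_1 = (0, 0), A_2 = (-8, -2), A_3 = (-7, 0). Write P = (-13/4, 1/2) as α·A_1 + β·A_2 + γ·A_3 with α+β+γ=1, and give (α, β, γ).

Signed area of the reference triangle: [A_1A_2A_3] = ½·(0·(-2−0) + (-8)·(0−0) + (-7)·(0−(-2))) = ½·(0 + 0 − 14) = -7.
[PA_2A_3] = ½·((-13/4)·(-2−0) + (-8)·(0−(1/2)) + (-7)·(1/2−(-2))) = ½·(13/2 + 4 − 35/2) = -7/2, so the A_1-coordinate is (-7/2)/(-7) = 1/2.
[A_1PA_3] = ½·(0·(1/2−0) + (-13/4)·(0−0) + (-7)·(0−(1/2))) = ½·(0 + 0 + 7/2) = 7/4, so the A_2-coordinate is -1/4.
[A_1A_2P] = ½·(0·(-2−(1/2)) + (-8)·(1/2−0) + (-13/4)·(0−(-2))) = ½·(0 − 4 − 13/2) = -21/4, so the A_3-coordinate is 3/4.
Check: 1/2 − 1/4 + 3/4 = 1.

(1/2, -1/4, 3/4)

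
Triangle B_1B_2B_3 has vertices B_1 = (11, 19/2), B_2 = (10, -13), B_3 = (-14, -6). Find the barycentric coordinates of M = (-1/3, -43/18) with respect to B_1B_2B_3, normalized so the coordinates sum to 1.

(1/3, 2/9, 4/9)

Signed area of the reference triangle: [B_1B_2B_3] = ½·(11·(-13−(-6)) + 10·(-6−(19/2)) + (-14)·(19/2−(-13))) = ½·(-77 − 155 − 315) = -547/2.
[MB_2B_3] = ½·((-1/3)·(-13−(-6)) + 10·(-6−(-43/18)) + (-14)·(-43/18−(-13))) = ½·(7/3 − 325/9 − 1337/9) = -547/6, so the B_1-coordinate is (-547/6)/(-547/2) = 1/3.
[B_1MB_3] = ½·(11·(-43/18−(-6)) + (-1/3)·(-6−(19/2)) + (-14)·(19/2−(-43/18))) = ½·(715/18 + 31/6 − 1498/9) = -547/9, so the B_2-coordinate is 2/9.
[B_1B_2M] = ½·(11·(-13−(-43/18)) + 10·(-43/18−(19/2)) + (-1/3)·(19/2−(-13))) = ½·(-2101/18 − 1070/9 − 15/2) = -1094/9, so the B_3-coordinate is 4/9.
Check: 1/3 + 2/9 + 4/9 = 1.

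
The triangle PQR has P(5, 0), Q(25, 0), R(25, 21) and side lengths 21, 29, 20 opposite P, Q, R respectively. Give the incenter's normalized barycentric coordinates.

The incenter has barycentric coordinates proportional to the opposite side lengths: (21 : 29 : 20).
Normalizing by 21+29+20 = 70 gives (3/10, 29/70, 2/7).

(3/10, 29/70, 2/7)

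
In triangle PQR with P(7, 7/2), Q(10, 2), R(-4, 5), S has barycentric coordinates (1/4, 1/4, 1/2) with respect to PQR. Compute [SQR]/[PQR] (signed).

The signed ratio [SQR]/[PQR] equals the barycentric coordinate of S at vertex P, which is 1/4.

1/4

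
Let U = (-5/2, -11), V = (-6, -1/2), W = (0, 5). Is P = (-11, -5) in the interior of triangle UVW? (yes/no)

no

Barycentric coordinates of P: (-2/329, 604/329, -39/47).
The three coordinates are negative, positive, negative; a point is interior exactly when all three are positive.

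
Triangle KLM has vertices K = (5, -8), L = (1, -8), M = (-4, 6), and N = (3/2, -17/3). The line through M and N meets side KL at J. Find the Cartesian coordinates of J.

(13/5, -8)

Barycentric coordinates of N with respect to KLM: (1/3, 1/2, 1/6).
On side KL the M-coordinate is zero; dropping N's M-weight 1/6 and renormalizing the remaining 1/3 : 1/2 gives weights 2/5, 3/5 on K, L.
J = (2/5)·(5, -8) + (3/5)·(1, -8) = (13/5, -8).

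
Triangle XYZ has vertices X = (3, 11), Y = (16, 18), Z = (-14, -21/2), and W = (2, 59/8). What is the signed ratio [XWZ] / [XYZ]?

[XYZ] = ½·(3·(18−(-21/2)) + 16·(-21/2−11) + (-14)·(11−18)) = ½·(171/2 − 344 + 98) = -321/4.
[XWZ] = ½·(3·(59/8−(-21/2)) + 2·(-21/2−11) + (-14)·(11−(59/8))) = ½·(429/8 − 43 − 203/4) = -321/16, so the ratio is (-321/16)/(-321/4) = 1/4.

1/4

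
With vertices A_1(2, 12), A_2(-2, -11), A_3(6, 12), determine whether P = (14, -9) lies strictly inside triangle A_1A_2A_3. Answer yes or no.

Barycentric coordinates of P: (-88/23, 21/23, 90/23).
The three coordinates are negative, positive, positive; a point is interior exactly when all three are positive.

no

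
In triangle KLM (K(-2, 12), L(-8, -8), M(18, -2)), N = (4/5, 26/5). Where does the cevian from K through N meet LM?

(5, -5)

Barycentric coordinates of N with respect to KLM: (3/5, 1/5, 1/5).
On side LM the K-coordinate is zero; dropping N's K-weight 3/5 and renormalizing the remaining 1/5 : 1/5 gives weights 1/2, 1/2 on L, M.
J = (1/2)·(-8, -8) + (1/2)·(18, -2) = (5, -5).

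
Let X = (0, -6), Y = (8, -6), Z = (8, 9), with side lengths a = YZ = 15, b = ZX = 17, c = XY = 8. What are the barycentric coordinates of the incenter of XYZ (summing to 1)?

The incenter has barycentric coordinates proportional to the opposite side lengths: (15 : 17 : 8).
Normalizing by 15+17+8 = 40 gives (3/8, 17/40, 1/5).

(3/8, 17/40, 1/5)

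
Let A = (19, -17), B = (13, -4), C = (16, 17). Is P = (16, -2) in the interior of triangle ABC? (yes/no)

Barycentric coordinates of P: (19/55, 19/55, 17/55).
The three coordinates are positive, positive, positive; a point is interior exactly when all three are positive.

yes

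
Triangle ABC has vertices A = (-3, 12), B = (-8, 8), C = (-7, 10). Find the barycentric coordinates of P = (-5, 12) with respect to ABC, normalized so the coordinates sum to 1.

(1/3, -2/3, 4/3)

Signed area of the reference triangle: [ABC] = ½·((-3)·(8−10) + (-8)·(10−12) + (-7)·(12−8)) = ½·(6 + 16 − 28) = -3.
[PBC] = ½·((-5)·(8−10) + (-8)·(10−12) + (-7)·(12−8)) = ½·(10 + 16 − 28) = -1, so the A-coordinate is (-1)/(-3) = 1/3.
[APC] = ½·((-3)·(12−10) + (-5)·(10−12) + (-7)·(12−12)) = ½·(-6 + 10 + 0) = 2, so the B-coordinate is -2/3.
[ABP] = ½·((-3)·(8−12) + (-8)·(12−12) + (-5)·(12−8)) = ½·(12 + 0 − 20) = -4, so the C-coordinate is 4/3.
Check: 1/3 − 2/3 + 4/3 = 1.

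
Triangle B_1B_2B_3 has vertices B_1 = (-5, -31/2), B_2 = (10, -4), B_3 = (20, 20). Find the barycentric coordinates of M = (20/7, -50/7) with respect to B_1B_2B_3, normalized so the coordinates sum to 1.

Signed area of the reference triangle: [B_1B_2B_3] = ½·((-5)·(-4−20) + 10·(20−(-31/2)) + 20·(-31/2−(-4))) = ½·(120 + 355 − 230) = 245/2.
[MB_2B_3] = ½·((20/7)·(-4−20) + 10·(20−(-50/7)) + 20·(-50/7−(-4))) = ½·(-480/7 + 1900/7 − 440/7) = 70, so the B_1-coordinate is 70/(245/2) = 4/7.
[B_1MB_3] = ½·((-5)·(-50/7−20) + (20/7)·(20−(-31/2)) + 20·(-31/2−(-50/7))) = ½·(950/7 + 710/7 − 1170/7) = 35, so the B_2-coordinate is 2/7.
[B_1B_2M] = ½·((-5)·(-4−(-50/7)) + 10·(-50/7−(-31/2)) + (20/7)·(-31/2−(-4))) = ½·(-110/7 + 585/7 − 230/7) = 35/2, so the B_3-coordinate is 1/7.

(4/7, 2/7, 1/7)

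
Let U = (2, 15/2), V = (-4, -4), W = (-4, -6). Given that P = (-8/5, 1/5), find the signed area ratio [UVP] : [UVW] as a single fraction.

[UVW] = ½·(2·(-4−(-6)) + (-4)·(-6−(15/2)) + (-4)·(15/2−(-4))) = ½·(4 + 54 − 46) = 6.
[UVP] = ½·(2·(-4−(1/5)) + (-4)·(1/5−(15/2)) + (-8/5)·(15/2−(-4))) = ½·(-42/5 + 146/5 − 92/5) = 6/5, so the ratio is (6/5)/6 = 1/5.

1/5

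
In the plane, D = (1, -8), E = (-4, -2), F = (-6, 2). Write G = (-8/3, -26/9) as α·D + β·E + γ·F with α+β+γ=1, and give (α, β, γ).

(4/9, 1/9, 4/9)

Signed area of the reference triangle: [DEF] = ½·(1·(-2−2) + (-4)·(2−(-8)) + (-6)·(-8−(-2))) = ½·(-4 − 40 + 36) = -4.
[GEF] = ½·((-8/3)·(-2−2) + (-4)·(2−(-26/9)) + (-6)·(-26/9−(-2))) = ½·(32/3 − 176/9 + 16/3) = -16/9, so the D-coordinate is (-16/9)/(-4) = 4/9.
[DGF] = ½·(1·(-26/9−2) + (-8/3)·(2−(-8)) + (-6)·(-8−(-26/9))) = ½·(-44/9 − 80/3 + 92/3) = -4/9, so the E-coordinate is 1/9.
[DEG] = ½·(1·(-2−(-26/9)) + (-4)·(-26/9−(-8)) + (-8/3)·(-8−(-2))) = ½·(8/9 − 184/9 + 16) = -16/9, so the F-coordinate is 4/9.
Check: 4/9 + 1/9 + 4/9 = 1.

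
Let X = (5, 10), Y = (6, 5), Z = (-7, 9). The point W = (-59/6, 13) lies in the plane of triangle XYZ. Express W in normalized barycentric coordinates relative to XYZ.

(2/3, -5/6, 7/6)

Signed area of the reference triangle: [XYZ] = ½·(5·(5−9) + 6·(9−10) + (-7)·(10−5)) = ½·(-20 − 6 − 35) = -61/2.
[WYZ] = ½·((-59/6)·(5−9) + 6·(9−13) + (-7)·(13−5)) = ½·(118/3 − 24 − 56) = -61/3, so the X-coordinate is (-61/3)/(-61/2) = 2/3.
[XWZ] = ½·(5·(13−9) + (-59/6)·(9−10) + (-7)·(10−13)) = ½·(20 + 59/6 + 21) = 305/12, so the Y-coordinate is -5/6.
[XYW] = ½·(5·(5−13) + 6·(13−10) + (-59/6)·(10−5)) = ½·(-40 + 18 − 295/6) = -427/12, so the Z-coordinate is 7/6.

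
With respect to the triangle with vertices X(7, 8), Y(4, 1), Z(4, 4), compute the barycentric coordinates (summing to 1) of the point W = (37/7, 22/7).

(3/7, 6/7, -2/7)

Signed area of the reference triangle: [XYZ] = ½·(7·(1−4) + 4·(4−8) + 4·(8−1)) = ½·(-21 − 16 + 28) = -9/2.
[WYZ] = ½·((37/7)·(1−4) + 4·(4−(22/7)) + 4·(22/7−1)) = ½·(-111/7 + 24/7 + 60/7) = -27/14, so the X-coordinate is (-27/14)/(-9/2) = 3/7.
[XWZ] = ½·(7·(22/7−4) + (37/7)·(4−8) + 4·(8−(22/7))) = ½·(-6 − 148/7 + 136/7) = -27/7, so the Y-coordinate is 6/7.
[XYW] = ½·(7·(1−(22/7)) + 4·(22/7−8) + (37/7)·(8−1)) = ½·(-15 − 136/7 + 37) = 9/7, so the Z-coordinate is -2/7.
Check: 3/7 + 6/7 − 2/7 = 1.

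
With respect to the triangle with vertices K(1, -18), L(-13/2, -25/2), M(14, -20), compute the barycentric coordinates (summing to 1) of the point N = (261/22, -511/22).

Signed area of the reference triangle: [KLM] = ½·(1·(-25/2−(-20)) + (-13/2)·(-20−(-18)) + 14·(-18−(-25/2))) = ½·(15/2 + 13 − 77) = -113/4.
[NLM] = ½·((261/22)·(-25/2−(-20)) + (-13/2)·(-20−(-511/22)) + 14·(-511/22−(-25/2))) = ½·(3915/44 − 923/44 − 1652/11) = -452/11, so the K-coordinate is (-452/11)/(-113/4) = 16/11.
[KNM] = ½·(1·(-511/22−(-20)) + (261/22)·(-20−(-18)) + 14·(-18−(-511/22))) = ½·(-71/22 − 261/11 + 805/11) = 1017/44, so the L-coordinate is -9/11.
[KLN] = ½·(1·(-25/2−(-511/22)) + (-13/2)·(-511/22−(-18)) + (261/22)·(-18−(-25/2))) = ½·(118/11 + 1495/44 − 261/4) = -113/11, so the M-coordinate is 4/11.
Check: 16/11 − 9/11 + 4/11 = 1.

(16/11, -9/11, 4/11)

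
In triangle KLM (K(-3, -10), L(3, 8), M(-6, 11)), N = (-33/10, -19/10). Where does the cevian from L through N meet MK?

(-4, -3)

Barycentric coordinates of N with respect to KLM: (3/5, 1/10, 3/10).
On side MK the L-coordinate is zero; dropping N's L-weight 1/10 and renormalizing the remaining 3/10 : 3/5 gives weights 1/3, 2/3 on M, K.
J = (1/3)·(-6, 11) + (2/3)·(-3, -10) = (-4, -3).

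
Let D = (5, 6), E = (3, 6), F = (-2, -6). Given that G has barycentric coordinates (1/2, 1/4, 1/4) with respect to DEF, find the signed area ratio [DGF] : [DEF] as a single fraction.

The signed ratio [DGF]/[DEF] equals the barycentric coordinate of G at vertex E, which is 1/4.

1/4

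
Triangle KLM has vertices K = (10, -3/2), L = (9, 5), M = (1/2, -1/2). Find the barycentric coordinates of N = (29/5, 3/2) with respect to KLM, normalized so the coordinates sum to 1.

(1/5, 2/5, 2/5)

Signed area of the reference triangle: [KLM] = ½·(10·(5−(-1/2)) + 9·(-1/2−(-3/2)) + (1/2)·(-3/2−5)) = ½·(55 + 9 − 13/4) = 243/8.
[NLM] = ½·((29/5)·(5−(-1/2)) + 9·(-1/2−(3/2)) + (1/2)·(3/2−5)) = ½·(319/10 − 18 − 7/4) = 243/40, so the K-coordinate is (243/40)/(243/8) = 1/5.
[KNM] = ½·(10·(3/2−(-1/2)) + (29/5)·(-1/2−(-3/2)) + (1/2)·(-3/2−(3/2))) = ½·(20 + 29/5 − 3/2) = 243/20, so the L-coordinate is 2/5.
[KLN] = ½·(10·(5−(3/2)) + 9·(3/2−(-3/2)) + (29/5)·(-3/2−5)) = ½·(35 + 27 − 377/10) = 243/20, so the M-coordinate is 2/5.
Check: 1/5 + 2/5 + 2/5 = 1.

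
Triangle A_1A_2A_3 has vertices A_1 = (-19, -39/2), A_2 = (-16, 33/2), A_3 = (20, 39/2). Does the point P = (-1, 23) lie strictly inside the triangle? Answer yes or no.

no

Barycentric coordinates of P: (-21/143, 49/66, 347/858).
The three coordinates are negative, positive, positive; a point is interior exactly when all three are positive.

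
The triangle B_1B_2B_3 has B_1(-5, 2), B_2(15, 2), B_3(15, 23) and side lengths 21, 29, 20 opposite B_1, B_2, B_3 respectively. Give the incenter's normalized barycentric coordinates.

The incenter has barycentric coordinates proportional to the opposite side lengths: (21 : 29 : 20).
Normalizing by 21+29+20 = 70 gives (3/10, 29/70, 2/7).

(3/10, 29/70, 2/7)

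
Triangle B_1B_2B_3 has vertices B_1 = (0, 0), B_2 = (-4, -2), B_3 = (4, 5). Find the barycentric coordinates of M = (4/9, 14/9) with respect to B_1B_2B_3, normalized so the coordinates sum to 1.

(2/9, 1/3, 4/9)

Signed area of the reference triangle: [B_1B_2B_3] = ½·(0·(-2−5) + (-4)·(5−0) + 4·(0−(-2))) = ½·(0 − 20 + 8) = -6.
[MB_2B_3] = ½·((4/9)·(-2−5) + (-4)·(5−(14/9)) + 4·(14/9−(-2))) = ½·(-28/9 − 124/9 + 128/9) = -4/3, so the B_1-coordinate is (-4/3)/(-6) = 2/9.
[B_1MB_3] = ½·(0·(14/9−5) + (4/9)·(5−0) + 4·(0−(14/9))) = ½·(0 + 20/9 − 56/9) = -2, so the B_2-coordinate is 1/3.
[B_1B_2M] = ½·(0·(-2−(14/9)) + (-4)·(14/9−0) + (4/9)·(0−(-2))) = ½·(0 − 56/9 + 8/9) = -8/3, so the B_3-coordinate is 4/9.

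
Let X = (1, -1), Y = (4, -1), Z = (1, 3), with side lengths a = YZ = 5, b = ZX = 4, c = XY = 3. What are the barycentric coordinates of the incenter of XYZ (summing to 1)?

(5/12, 1/3, 1/4)

The incenter has barycentric coordinates proportional to the opposite side lengths: (5 : 4 : 3).
Normalizing by 5+4+3 = 12 gives (5/12, 1/3, 1/4).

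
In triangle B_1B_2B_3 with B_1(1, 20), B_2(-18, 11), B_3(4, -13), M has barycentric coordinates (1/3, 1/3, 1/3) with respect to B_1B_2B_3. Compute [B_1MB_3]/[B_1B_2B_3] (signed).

The signed ratio [B_1MB_3]/[B_1B_2B_3] equals the barycentric coordinate of M at vertex B_2, which is 1/3.

1/3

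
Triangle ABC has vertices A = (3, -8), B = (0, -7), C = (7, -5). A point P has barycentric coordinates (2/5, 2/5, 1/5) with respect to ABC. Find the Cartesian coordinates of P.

P = (2/5)·A + (2/5)·B + (1/5)·C.
x-coordinate: (2/5)·3 + (2/5)·0 + (1/5)·7 = 13/5.
y-coordinate: (2/5)·(-8) + (2/5)·(-7) + (1/5)·(-5) = -7.

(13/5, -7)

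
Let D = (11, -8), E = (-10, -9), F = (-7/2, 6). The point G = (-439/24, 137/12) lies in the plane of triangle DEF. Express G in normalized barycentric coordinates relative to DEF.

Signed area of the reference triangle: [DEF] = ½·(11·(-9−6) + (-10)·(6−(-8)) + (-7/2)·(-8−(-9))) = ½·(-165 − 140 − 7/2) = -617/4.
[GEF] = ½·((-439/24)·(-9−6) + (-10)·(6−(137/12)) + (-7/2)·(137/12−(-9))) = ½·(2195/8 + 325/6 − 1715/24) = 3085/24, so the D-coordinate is (3085/24)/(-617/4) = -5/6.
[DGF] = ½·(11·(137/12−6) + (-439/24)·(6−(-8)) + (-7/2)·(-8−(137/12))) = ½·(715/12 − 3073/12 + 1631/24) = -3085/48, so the E-coordinate is 5/12.
[DEG] = ½·(11·(-9−(137/12)) + (-10)·(137/12−(-8)) + (-439/24)·(-8−(-9))) = ½·(-2695/12 − 1165/6 − 439/24) = -10489/48, so the F-coordinate is 17/12.

(-5/6, 5/12, 17/12)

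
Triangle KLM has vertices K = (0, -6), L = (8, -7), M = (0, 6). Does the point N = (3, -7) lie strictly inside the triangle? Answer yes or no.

no

Barycentric coordinates of N: (65/96, 3/8, -5/96).
The three coordinates are positive, positive, negative; a point is interior exactly when all three are positive.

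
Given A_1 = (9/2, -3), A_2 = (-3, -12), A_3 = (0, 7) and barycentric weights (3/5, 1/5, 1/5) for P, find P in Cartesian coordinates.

(21/10, -14/5)

P = (3/5)·A_1 + (1/5)·A_2 + (1/5)·A_3.
x-coordinate: (3/5)·(9/2) + (1/5)·(-3) + (1/5)·0 = 21/10.
y-coordinate: (3/5)·(-3) + (1/5)·(-12) + (1/5)·7 = -14/5.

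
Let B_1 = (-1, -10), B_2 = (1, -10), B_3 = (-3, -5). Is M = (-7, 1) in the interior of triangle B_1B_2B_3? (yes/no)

Barycentric coordinates of M: (-2/5, -4/5, 11/5).
The three coordinates are negative, negative, positive; a point is interior exactly when all three are positive.

no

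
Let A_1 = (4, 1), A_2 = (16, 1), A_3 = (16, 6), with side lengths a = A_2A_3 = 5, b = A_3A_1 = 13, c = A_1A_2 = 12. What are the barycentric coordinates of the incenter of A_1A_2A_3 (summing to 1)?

(1/6, 13/30, 2/5)

The incenter has barycentric coordinates proportional to the opposite side lengths: (5 : 13 : 12).
Normalizing by 5+13+12 = 30 gives (1/6, 13/30, 2/5).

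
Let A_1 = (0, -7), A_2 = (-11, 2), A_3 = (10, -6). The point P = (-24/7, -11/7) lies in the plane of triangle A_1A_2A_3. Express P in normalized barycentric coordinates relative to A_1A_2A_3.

Signed area of the reference triangle: [A_1A_2A_3] = ½·(0·(2−(-6)) + (-11)·(-6−(-7)) + 10·(-7−2)) = ½·(0 − 11 − 90) = -101/2.
[PA_2A_3] = ½·((-24/7)·(2−(-6)) + (-11)·(-6−(-11/7)) + 10·(-11/7−2)) = ½·(-192/7 + 341/7 − 250/7) = -101/14, so the A_1-coordinate is (-101/14)/(-101/2) = 1/7.
[A_1PA_3] = ½·(0·(-11/7−(-6)) + (-24/7)·(-6−(-7)) + 10·(-7−(-11/7))) = ½·(0 − 24/7 − 380/7) = -202/7, so the A_2-coordinate is 4/7.
[A_1A_2P] = ½·(0·(2−(-11/7)) + (-11)·(-11/7−(-7)) + (-24/7)·(-7−2)) = ½·(0 − 418/7 + 216/7) = -101/7, so the A_3-coordinate is 2/7.
Check: 1/7 + 4/7 + 2/7 = 1.

(1/7, 4/7, 2/7)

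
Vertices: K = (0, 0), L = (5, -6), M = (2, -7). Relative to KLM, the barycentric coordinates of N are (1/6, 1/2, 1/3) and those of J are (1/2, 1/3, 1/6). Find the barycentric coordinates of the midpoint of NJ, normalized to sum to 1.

(1/3, 5/12, 1/4)

Since both coordinate triples sum to 1, the midpoint's barycentrics are the componentwise average.
(1/6+1/2)/2 = 1/3; similarly 5/12 and 1/4.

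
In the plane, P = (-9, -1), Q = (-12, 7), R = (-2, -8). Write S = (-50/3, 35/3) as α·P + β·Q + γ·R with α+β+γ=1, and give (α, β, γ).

(2/3, 1, -2/3)

Signed area of the reference triangle: [PQR] = ½·((-9)·(7−(-8)) + (-12)·(-8−(-1)) + (-2)·(-1−7)) = ½·(-135 + 84 + 16) = -35/2.
[SQR] = ½·((-50/3)·(7−(-8)) + (-12)·(-8−(35/3)) + (-2)·(35/3−7)) = ½·(-250 + 236 − 28/3) = -35/3, so the P-coordinate is (-35/3)/(-35/2) = 2/3.
[PSR] = ½·((-9)·(35/3−(-8)) + (-50/3)·(-8−(-1)) + (-2)·(-1−(35/3))) = ½·(-177 + 350/3 + 76/3) = -35/2, so the Q-coordinate is 1.
[PQS] = ½·((-9)·(7−(35/3)) + (-12)·(35/3−(-1)) + (-50/3)·(-1−7)) = ½·(42 − 152 + 400/3) = 35/3, so the R-coordinate is -2/3.
Check: 2/3 + 1 − 2/3 = 1.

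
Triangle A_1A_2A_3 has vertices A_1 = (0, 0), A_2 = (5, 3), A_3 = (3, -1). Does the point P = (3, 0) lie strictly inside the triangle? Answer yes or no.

yes

Barycentric coordinates of P: (1/7, 3/14, 9/14).
The three coordinates are positive, positive, positive; a point is interior exactly when all three are positive.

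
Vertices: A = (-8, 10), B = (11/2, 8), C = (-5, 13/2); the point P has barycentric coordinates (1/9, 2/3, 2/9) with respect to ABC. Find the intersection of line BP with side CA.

Line BP meets CA where the B-coordinate vanishes; zeroing P's B-weight and renormalizing leaves C, A-weights 2/9 : 1/9 → (2/3, 1/3).
So Q = (2/3)·C + (1/3)·A = (-6, 23/3).

(-6, 23/3)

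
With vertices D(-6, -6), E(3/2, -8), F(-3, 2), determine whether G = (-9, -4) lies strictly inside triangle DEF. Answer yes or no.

Barycentric coordinates of G: (29/22, -5/11, 3/22).
The three coordinates are positive, negative, positive; a point is interior exactly when all three are positive.

no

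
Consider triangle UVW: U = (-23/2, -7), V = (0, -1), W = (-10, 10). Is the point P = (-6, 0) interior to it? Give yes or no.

yes

Barycentric coordinates of P: (112/373, 166/373, 95/373).
The three coordinates are positive, positive, positive; a point is interior exactly when all three are positive.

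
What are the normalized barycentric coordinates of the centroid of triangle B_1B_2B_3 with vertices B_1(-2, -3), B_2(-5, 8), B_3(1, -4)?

(1/3, 1/3, 1/3)

The centroid is the average of the vertices, so each weight is 1/3.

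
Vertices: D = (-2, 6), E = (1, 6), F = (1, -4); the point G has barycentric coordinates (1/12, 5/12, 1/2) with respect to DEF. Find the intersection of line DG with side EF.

(1, 6/11)

Line DG meets EF where the D-coordinate vanishes; zeroing G's D-weight and renormalizing leaves E, F-weights 5/12 : 1/2 → (5/11, 6/11).
So H = (5/11)·E + (6/11)·F = (1, 6/11).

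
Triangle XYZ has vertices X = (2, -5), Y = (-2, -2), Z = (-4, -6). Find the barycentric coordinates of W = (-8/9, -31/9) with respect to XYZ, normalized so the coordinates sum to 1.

Signed area of the reference triangle: [XYZ] = ½·(2·(-2−(-6)) + (-2)·(-6−(-5)) + (-4)·(-5−(-2))) = ½·(8 + 2 + 12) = 11.
[WYZ] = ½·((-8/9)·(-2−(-6)) + (-2)·(-6−(-31/9)) + (-4)·(-31/9−(-2))) = ½·(-32/9 + 46/9 + 52/9) = 11/3, so the X-coordinate is (11/3)/11 = 1/3.
[XWZ] = ½·(2·(-31/9−(-6)) + (-8/9)·(-6−(-5)) + (-4)·(-5−(-31/9))) = ½·(46/9 + 8/9 + 56/9) = 55/9, so the Y-coordinate is 5/9.
[XYW] = ½·(2·(-2−(-31/9)) + (-2)·(-31/9−(-5)) + (-8/9)·(-5−(-2))) = ½·(26/9 − 28/9 + 8/3) = 11/9, so the Z-coordinate is 1/9.
Check: 1/3 + 5/9 + 1/9 = 1.

(1/3, 5/9, 1/9)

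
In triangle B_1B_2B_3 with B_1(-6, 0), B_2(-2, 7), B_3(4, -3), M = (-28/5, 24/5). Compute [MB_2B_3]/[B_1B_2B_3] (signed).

[B_1B_2B_3] = ½·((-6)·(7−(-3)) + (-2)·(-3−0) + 4·(0−7)) = ½·(-60 + 6 − 28) = -41.
[MB_2B_3] = ½·((-28/5)·(7−(-3)) + (-2)·(-3−(24/5)) + 4·(24/5−7)) = ½·(-56 + 78/5 − 44/5) = -123/5, so the ratio is (-123/5)/(-41) = 3/5.

3/5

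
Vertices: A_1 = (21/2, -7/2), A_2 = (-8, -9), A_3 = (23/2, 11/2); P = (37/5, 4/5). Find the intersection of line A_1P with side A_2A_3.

(53/8, 15/8)

Barycentric coordinates of P with respect to A_1A_2A_3: (1/5, 1/5, 3/5).
On side A_2A_3 the A_1-coordinate is zero; dropping P's A_1-weight 1/5 and renormalizing the remaining 1/5 : 3/5 gives weights 1/4, 3/4 on A_2, A_3.
Q = (1/4)·(-8, -9) + (3/4)·(23/2, 11/2) = (53/8, 15/8).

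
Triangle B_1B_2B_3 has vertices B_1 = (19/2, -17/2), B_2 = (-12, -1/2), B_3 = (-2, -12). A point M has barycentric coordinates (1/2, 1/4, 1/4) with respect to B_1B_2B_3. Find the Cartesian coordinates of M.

(5/4, -59/8)

M = (1/2)·B_1 + (1/4)·B_2 + (1/4)·B_3.
x-coordinate: (1/2)·(19/2) + (1/4)·(-12) + (1/4)·(-2) = 5/4.
y-coordinate: (1/2)·(-17/2) + (1/4)·(-1/2) + (1/4)·(-12) = -59/8.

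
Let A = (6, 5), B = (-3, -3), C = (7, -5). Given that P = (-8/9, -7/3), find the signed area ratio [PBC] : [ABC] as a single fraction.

[ABC] = ½·(6·(-3−(-5)) + (-3)·(-5−5) + 7·(5−(-3))) = ½·(12 + 30 + 56) = 49.
[PBC] = ½·((-8/9)·(-3−(-5)) + (-3)·(-5−(-7/3)) + 7·(-7/3−(-3))) = ½·(-16/9 + 8 + 14/3) = 49/9, so the ratio is (49/9)/49 = 1/9.

1/9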